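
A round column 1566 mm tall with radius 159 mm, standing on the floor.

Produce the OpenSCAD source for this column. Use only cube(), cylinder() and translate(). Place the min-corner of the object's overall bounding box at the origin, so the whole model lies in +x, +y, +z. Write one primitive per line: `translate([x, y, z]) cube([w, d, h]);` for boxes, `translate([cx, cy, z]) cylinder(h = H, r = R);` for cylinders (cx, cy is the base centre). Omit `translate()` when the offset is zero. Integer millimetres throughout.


translate([159, 159, 0]) cylinder(h = 1566, r = 159);


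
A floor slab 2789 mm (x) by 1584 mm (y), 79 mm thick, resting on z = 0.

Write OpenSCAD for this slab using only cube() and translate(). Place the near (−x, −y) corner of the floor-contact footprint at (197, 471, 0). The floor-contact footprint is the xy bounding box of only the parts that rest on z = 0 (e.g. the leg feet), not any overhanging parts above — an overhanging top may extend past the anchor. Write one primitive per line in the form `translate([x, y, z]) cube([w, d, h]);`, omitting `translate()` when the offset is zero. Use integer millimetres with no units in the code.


translate([197, 471, 0]) cube([2789, 1584, 79]);


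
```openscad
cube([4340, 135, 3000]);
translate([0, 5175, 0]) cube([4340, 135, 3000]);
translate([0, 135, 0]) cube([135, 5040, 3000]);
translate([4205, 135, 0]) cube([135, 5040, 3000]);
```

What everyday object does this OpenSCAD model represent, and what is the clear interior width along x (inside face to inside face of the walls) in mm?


A house (or room) frame. The interior width is 4070 mm.

Four 3000 mm walls enclosing a rectangle with no floor or roof — a room or house frame. Outside width is 4340 mm and wall thickness is 135 mm, so the interior width is 4340 − 2 × 135 = 4070 mm.


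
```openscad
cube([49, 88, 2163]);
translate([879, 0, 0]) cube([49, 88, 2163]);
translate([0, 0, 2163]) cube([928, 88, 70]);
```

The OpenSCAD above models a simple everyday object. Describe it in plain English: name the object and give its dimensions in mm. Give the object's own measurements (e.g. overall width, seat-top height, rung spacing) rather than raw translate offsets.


A door frame. The clear opening is 830 mm wide and 2163 mm high. Two 49 mm wide jambs, 88 mm deep, stand either side of the opening from the floor to the top of the opening. A 70 mm thick head sits across the top of both jambs, spanning the full outside width of the frame.


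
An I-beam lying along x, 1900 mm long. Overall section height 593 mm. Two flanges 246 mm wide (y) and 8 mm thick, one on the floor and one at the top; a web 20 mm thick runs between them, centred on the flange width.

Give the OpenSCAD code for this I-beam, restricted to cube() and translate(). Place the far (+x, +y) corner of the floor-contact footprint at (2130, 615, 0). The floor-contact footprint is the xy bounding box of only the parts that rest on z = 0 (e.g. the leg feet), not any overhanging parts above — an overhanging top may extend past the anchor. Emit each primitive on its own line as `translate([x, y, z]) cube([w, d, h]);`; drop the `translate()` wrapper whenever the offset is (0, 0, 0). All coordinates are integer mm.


translate([230, 369, 0]) cube([1900, 246, 8]);
translate([230, 482, 8]) cube([1900, 20, 577]);
translate([230, 369, 585]) cube([1900, 246, 8]);


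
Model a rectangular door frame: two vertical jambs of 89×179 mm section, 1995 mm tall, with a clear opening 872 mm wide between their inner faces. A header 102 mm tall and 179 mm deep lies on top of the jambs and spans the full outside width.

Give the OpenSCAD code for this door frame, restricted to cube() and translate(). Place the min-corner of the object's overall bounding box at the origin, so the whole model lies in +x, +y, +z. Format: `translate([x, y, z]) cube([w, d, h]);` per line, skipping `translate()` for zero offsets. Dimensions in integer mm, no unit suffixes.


cube([89, 179, 1995]);
translate([961, 0, 0]) cube([89, 179, 1995]);
translate([0, 0, 1995]) cube([1050, 179, 102]);


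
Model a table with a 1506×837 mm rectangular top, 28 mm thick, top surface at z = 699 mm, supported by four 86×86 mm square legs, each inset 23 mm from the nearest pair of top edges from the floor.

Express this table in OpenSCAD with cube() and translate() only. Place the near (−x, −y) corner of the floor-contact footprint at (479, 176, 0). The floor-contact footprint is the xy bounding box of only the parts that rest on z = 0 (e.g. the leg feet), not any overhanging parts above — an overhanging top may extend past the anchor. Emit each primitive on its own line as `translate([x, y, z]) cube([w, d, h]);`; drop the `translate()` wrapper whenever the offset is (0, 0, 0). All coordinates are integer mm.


translate([456, 153, 671]) cube([1506, 837, 28]);
translate([479, 176, 0]) cube([86, 86, 671]);
translate([1853, 176, 0]) cube([86, 86, 671]);
translate([479, 881, 0]) cube([86, 86, 671]);
translate([1853, 881, 0]) cube([86, 86, 671]);


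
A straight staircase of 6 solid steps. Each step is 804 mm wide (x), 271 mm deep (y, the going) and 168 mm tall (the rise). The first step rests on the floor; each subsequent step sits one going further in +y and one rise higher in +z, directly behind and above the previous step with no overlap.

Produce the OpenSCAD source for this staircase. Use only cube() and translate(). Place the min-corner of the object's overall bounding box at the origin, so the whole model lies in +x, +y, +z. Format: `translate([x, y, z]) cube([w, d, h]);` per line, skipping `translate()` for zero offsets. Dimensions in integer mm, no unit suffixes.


cube([804, 271, 168]);
translate([0, 271, 168]) cube([804, 271, 168]);
translate([0, 542, 336]) cube([804, 271, 168]);
translate([0, 813, 504]) cube([804, 271, 168]);
translate([0, 1084, 672]) cube([804, 271, 168]);
translate([0, 1355, 840]) cube([804, 271, 168]);


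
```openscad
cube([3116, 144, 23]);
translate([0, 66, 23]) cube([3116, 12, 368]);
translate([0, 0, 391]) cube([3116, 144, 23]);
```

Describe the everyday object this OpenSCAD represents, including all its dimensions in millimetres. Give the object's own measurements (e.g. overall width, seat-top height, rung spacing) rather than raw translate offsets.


An I-beam lying along x, 3116 mm long. Overall section height 414 mm. Two flanges 144 mm wide (y) and 23 mm thick, one on the floor and one at the top; a web 12 mm thick runs between them, centred on the flange width.


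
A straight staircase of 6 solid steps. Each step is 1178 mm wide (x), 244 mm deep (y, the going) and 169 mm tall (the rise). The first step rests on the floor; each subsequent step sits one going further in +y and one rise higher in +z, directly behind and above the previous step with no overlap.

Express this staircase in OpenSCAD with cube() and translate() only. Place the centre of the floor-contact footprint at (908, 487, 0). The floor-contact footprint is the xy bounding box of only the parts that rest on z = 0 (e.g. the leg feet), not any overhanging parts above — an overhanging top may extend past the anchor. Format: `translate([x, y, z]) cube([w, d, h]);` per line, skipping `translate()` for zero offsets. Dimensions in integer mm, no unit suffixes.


translate([319, 365, 0]) cube([1178, 244, 169]);
translate([319, 609, 169]) cube([1178, 244, 169]);
translate([319, 853, 338]) cube([1178, 244, 169]);
translate([319, 1097, 507]) cube([1178, 244, 169]);
translate([319, 1341, 676]) cube([1178, 244, 169]);
translate([319, 1585, 845]) cube([1178, 244, 169]);


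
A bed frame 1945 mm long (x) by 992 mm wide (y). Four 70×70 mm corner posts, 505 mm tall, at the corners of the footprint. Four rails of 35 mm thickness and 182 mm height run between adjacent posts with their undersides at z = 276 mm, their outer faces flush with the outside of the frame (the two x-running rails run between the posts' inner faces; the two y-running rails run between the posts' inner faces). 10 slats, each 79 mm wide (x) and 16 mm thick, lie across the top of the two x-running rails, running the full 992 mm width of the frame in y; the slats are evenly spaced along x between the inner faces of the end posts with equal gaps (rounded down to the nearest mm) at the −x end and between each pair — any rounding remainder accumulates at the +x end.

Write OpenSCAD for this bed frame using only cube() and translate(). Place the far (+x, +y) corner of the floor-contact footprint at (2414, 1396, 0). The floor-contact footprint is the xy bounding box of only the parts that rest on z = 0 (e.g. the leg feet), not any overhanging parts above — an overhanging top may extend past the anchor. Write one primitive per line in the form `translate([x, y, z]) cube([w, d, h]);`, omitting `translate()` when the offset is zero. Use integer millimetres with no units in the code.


translate([469, 404, 0]) cube([70, 70, 505]);
translate([469, 1326, 0]) cube([70, 70, 505]);
translate([2344, 404, 0]) cube([70, 70, 505]);
translate([2344, 1326, 0]) cube([70, 70, 505]);
translate([539, 404, 276]) cube([1805, 35, 182]);
translate([539, 1361, 276]) cube([1805, 35, 182]);
translate([469, 474, 276]) cube([35, 852, 182]);
translate([2379, 474, 276]) cube([35, 852, 182]);
translate([631, 404, 458]) cube([79, 992, 16]);
translate([802, 404, 458]) cube([79, 992, 16]);
translate([973, 404, 458]) cube([79, 992, 16]);
translate([1144, 404, 458]) cube([79, 992, 16]);
translate([1315, 404, 458]) cube([79, 992, 16]);
translate([1486, 404, 458]) cube([79, 992, 16]);
translate([1657, 404, 458]) cube([79, 992, 16]);
translate([1828, 404, 458]) cube([79, 992, 16]);
translate([1999, 404, 458]) cube([79, 992, 16]);
translate([2170, 404, 458]) cube([79, 992, 16]);


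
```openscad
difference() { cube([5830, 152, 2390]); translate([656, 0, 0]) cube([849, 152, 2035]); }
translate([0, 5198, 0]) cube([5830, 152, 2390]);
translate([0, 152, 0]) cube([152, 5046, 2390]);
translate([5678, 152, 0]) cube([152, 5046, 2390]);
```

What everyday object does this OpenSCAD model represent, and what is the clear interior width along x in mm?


A single room. The interior width is 5526 mm.

Four walls enclosing a rectangle with a door in the front wall — a room. Outside width 5830 minus two 152 mm walls gives 5526 mm.


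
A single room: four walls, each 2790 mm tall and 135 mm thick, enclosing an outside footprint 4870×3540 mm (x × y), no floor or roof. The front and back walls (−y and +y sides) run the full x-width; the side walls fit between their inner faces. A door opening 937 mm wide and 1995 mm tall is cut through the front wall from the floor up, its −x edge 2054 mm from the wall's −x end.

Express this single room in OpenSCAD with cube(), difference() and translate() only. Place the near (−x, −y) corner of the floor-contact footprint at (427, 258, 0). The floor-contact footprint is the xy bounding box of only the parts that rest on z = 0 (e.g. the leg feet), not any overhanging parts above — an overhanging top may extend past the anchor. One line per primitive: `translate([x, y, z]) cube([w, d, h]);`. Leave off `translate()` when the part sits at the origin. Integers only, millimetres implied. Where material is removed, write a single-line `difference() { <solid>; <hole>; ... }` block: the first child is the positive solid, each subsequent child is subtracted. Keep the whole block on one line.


difference() { translate([427, 258, 0]) cube([4870, 135, 2790]); translate([2481, 258, 0]) cube([937, 135, 1995]); }
translate([427, 3663, 0]) cube([4870, 135, 2790]);
translate([427, 393, 0]) cube([135, 3270, 2790]);
translate([5162, 393, 0]) cube([135, 3270, 2790]);


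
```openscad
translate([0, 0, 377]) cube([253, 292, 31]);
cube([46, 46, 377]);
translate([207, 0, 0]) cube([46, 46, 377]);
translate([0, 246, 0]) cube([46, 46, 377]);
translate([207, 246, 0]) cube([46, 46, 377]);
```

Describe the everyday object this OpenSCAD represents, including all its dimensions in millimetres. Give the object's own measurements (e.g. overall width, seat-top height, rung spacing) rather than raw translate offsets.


A simple wooden stool: a rectangular seat 253 mm (x) by 292 mm (y), 31 mm thick, top face at z = 408 mm, on four square legs, each 46×46 mm in cross-section. The legs rest on z = 0, each flush with a corner of the seat.


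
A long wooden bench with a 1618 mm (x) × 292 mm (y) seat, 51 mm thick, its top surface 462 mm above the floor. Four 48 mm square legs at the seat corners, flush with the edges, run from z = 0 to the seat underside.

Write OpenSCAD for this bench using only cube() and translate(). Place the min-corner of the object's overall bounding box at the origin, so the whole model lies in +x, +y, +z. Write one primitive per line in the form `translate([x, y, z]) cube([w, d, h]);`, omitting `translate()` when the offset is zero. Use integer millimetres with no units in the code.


translate([0, 0, 411]) cube([1618, 292, 51]);
cube([48, 48, 411]);
translate([0, 244, 0]) cube([48, 48, 411]);
translate([1570, 0, 0]) cube([48, 48, 411]);
translate([1570, 244, 0]) cube([48, 48, 411]);


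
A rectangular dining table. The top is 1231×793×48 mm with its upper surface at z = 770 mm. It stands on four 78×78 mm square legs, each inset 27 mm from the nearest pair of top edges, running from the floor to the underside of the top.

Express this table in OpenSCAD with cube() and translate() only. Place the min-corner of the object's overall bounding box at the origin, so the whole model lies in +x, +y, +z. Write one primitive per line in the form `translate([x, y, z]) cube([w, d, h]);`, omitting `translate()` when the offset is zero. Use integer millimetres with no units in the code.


// leg_h = 770 - 48 = 722
translate([0, 0, 722]) cube([1231, 793, 48]);
translate([27, 27, 0]) cube([78, 78, 722]);
translate([1126, 27, 0]) cube([78, 78, 722]);
translate([27, 688, 0]) cube([78, 78, 722]);
translate([1126, 688, 0]) cube([78, 78, 722]);


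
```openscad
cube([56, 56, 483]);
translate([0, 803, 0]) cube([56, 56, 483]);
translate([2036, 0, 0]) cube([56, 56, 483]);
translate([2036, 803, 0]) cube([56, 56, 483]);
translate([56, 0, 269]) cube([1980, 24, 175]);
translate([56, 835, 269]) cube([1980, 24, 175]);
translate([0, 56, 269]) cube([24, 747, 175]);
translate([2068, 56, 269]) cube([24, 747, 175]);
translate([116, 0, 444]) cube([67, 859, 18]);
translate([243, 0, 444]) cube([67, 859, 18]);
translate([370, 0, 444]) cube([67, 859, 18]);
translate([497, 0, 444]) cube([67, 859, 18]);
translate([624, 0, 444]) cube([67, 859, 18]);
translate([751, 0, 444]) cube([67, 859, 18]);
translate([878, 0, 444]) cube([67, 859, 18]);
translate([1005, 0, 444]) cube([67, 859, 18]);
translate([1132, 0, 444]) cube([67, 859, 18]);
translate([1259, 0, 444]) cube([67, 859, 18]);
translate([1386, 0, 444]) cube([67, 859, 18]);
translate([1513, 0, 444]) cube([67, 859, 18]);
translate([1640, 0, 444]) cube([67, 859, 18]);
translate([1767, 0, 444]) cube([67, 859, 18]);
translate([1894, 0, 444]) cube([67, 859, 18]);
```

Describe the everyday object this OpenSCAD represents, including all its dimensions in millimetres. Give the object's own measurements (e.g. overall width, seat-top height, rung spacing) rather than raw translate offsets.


A bed frame 2092 mm long (x) by 859 mm wide (y). Four 56×56 mm corner posts, 483 mm tall, at the corners of the footprint. Four rails of 24 mm thickness and 175 mm height run between adjacent posts with their undersides at z = 269 mm, their outer faces flush with the outside of the frame (the two x-running rails run between the posts' inner faces; the two y-running rails run between the posts' inner faces). 15 slats, each 67 mm wide (x) and 18 mm thick, lie across the top of the two x-running rails, running the full 859 mm width of the frame in y; along x they sit between the end posts with a 60 mm gap after the −x posts and between neighbouring slats, leaving 75 mm before the +x posts.


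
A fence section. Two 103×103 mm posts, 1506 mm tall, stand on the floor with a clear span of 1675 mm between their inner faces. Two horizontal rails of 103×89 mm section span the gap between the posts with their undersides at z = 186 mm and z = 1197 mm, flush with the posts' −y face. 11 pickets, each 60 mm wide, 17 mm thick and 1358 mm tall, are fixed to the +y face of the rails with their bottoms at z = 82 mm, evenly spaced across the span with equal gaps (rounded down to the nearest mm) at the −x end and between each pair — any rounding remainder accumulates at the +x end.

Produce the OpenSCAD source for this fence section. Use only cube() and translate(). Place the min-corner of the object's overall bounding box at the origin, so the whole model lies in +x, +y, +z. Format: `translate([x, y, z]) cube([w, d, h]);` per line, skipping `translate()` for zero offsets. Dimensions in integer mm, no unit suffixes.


cube([103, 103, 1506]);
translate([1778, 0, 0]) cube([103, 103, 1506]);
translate([103, 0, 186]) cube([1675, 103, 89]);
translate([103, 0, 1197]) cube([1675, 103, 89]);
translate([187, 103, 82]) cube([60, 17, 1358]);
translate([331, 103, 82]) cube([60, 17, 1358]);
translate([475, 103, 82]) cube([60, 17, 1358]);
translate([619, 103, 82]) cube([60, 17, 1358]);
translate([763, 103, 82]) cube([60, 17, 1358]);
translate([907, 103, 82]) cube([60, 17, 1358]);
translate([1051, 103, 82]) cube([60, 17, 1358]);
translate([1195, 103, 82]) cube([60, 17, 1358]);
translate([1339, 103, 82]) cube([60, 17, 1358]);
translate([1483, 103, 82]) cube([60, 17, 1358]);
translate([1627, 103, 82]) cube([60, 17, 1358]);


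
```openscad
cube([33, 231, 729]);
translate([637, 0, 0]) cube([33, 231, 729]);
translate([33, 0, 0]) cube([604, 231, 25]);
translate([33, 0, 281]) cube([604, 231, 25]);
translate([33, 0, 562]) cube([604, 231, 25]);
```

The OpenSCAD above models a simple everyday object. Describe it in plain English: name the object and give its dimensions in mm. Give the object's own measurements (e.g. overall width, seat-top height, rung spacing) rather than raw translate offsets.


An open bookshelf. Two side panels, each 33 mm thick, 231 mm deep and 729 mm tall, stand 670 mm apart (outside-to-outside). Between them sit 3 shelves, each 25 mm thick and 231 mm deep, spanning the full gap between the sides. The bottom shelf rests on the floor (its underside at z = 0) and the clear gap between one shelf's top and the next shelf's underside is 256 mm.


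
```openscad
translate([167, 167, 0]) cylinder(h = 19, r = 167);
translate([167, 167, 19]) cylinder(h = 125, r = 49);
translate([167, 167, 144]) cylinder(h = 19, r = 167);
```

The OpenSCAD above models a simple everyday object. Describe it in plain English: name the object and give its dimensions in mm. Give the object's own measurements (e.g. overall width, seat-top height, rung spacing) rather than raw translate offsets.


A spool: two coaxial disc flanges of radius 167 mm and thickness 19 mm, joined by a core cylinder of radius 49 mm and height 125 mm. The lower flange rests on z = 0 and the three cylinders share a vertical axis.


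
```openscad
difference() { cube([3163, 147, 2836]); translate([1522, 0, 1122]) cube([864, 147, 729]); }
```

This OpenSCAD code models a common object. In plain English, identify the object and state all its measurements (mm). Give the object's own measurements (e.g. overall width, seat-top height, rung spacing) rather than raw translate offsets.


A wall 3163 mm long (x), 147 mm thick (y), 2836 mm tall, with a rectangular window opening cut through it. The opening is 864 mm wide and 729 mm tall; its sill is at z = 1122 mm and its near (−x) edge is 1522 mm from the wall's −x end. The opening passes through the full wall thickness.


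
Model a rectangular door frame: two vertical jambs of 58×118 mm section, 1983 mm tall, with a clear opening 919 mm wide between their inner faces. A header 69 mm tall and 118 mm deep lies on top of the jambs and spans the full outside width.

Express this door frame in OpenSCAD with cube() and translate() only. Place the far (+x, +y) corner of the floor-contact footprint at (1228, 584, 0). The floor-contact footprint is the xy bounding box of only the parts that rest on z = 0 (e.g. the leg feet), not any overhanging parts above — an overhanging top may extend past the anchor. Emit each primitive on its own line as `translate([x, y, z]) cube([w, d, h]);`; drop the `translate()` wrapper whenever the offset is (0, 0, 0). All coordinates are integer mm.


translate([193, 466, 0]) cube([58, 118, 1983]);
translate([1170, 466, 0]) cube([58, 118, 1983]);
translate([193, 466, 1983]) cube([1035, 118, 69]);


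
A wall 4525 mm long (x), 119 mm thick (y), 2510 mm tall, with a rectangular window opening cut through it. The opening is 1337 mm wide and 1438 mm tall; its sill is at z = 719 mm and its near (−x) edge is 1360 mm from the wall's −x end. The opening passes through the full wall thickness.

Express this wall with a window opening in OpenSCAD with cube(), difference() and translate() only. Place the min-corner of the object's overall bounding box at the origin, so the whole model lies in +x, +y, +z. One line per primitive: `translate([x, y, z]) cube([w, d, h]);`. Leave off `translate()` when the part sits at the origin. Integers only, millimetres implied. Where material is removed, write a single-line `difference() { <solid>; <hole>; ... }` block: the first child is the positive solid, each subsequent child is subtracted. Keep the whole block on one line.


difference() { cube([4525, 119, 2510]); translate([1360, 0, 719]) cube([1337, 119, 1438]); }


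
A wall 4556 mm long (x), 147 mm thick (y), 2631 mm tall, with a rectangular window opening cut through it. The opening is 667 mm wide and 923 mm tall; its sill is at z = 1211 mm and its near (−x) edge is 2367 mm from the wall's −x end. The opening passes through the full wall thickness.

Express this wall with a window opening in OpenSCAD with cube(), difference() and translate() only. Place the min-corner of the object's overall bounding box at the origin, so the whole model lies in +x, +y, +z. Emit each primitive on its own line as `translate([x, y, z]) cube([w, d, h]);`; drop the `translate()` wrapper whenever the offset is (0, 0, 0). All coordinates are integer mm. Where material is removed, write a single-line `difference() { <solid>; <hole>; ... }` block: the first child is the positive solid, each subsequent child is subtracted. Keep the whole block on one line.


difference() { cube([4556, 147, 2631]); translate([2367, 0, 1211]) cube([667, 147, 923]); }


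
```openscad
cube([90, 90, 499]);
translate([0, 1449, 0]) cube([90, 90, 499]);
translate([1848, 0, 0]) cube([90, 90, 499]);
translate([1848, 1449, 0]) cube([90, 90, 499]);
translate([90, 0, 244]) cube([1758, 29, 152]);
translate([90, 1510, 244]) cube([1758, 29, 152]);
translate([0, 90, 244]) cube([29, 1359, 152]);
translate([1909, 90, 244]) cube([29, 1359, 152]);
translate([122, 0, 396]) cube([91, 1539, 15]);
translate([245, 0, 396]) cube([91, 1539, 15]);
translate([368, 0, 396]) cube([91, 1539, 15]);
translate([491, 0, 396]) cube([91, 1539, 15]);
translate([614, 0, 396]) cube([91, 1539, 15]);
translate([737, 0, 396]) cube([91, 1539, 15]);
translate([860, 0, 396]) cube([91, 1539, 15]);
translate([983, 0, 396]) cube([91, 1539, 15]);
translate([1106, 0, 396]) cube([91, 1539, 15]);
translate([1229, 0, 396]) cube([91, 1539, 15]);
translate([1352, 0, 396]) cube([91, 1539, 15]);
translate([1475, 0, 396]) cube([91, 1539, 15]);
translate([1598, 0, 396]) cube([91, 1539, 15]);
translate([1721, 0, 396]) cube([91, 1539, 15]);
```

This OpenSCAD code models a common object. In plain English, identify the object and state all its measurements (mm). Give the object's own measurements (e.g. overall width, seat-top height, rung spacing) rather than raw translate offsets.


A bed frame 1938 mm long (x) by 1539 mm wide (y). Four 90×90 mm corner posts, 499 mm tall, at the corners of the footprint. Four rails of 29 mm thickness and 152 mm height run between adjacent posts with their undersides at z = 244 mm, their outer faces flush with the outside of the frame (the two x-running rails run between the posts' inner faces; the two y-running rails run between the posts' inner faces). 14 slats, each 91 mm wide (x) and 15 mm thick, lie across the top of the two x-running rails, running the full 1539 mm width of the frame in y; along x they sit between the end posts with a 32 mm gap after the −x posts and between neighbouring slats, leaving 36 mm before the +x posts.


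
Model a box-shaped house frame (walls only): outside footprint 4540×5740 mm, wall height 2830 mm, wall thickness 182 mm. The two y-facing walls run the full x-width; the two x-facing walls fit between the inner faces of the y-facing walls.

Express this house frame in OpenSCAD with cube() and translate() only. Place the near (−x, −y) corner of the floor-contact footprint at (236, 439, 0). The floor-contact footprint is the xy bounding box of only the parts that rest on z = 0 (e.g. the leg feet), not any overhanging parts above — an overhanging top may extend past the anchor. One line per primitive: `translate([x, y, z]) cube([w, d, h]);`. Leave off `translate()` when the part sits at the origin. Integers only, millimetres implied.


translate([236, 439, 0]) cube([4540, 182, 2830]);
translate([236, 5997, 0]) cube([4540, 182, 2830]);
translate([236, 621, 0]) cube([182, 5376, 2830]);
translate([4594, 621, 0]) cube([182, 5376, 2830]);


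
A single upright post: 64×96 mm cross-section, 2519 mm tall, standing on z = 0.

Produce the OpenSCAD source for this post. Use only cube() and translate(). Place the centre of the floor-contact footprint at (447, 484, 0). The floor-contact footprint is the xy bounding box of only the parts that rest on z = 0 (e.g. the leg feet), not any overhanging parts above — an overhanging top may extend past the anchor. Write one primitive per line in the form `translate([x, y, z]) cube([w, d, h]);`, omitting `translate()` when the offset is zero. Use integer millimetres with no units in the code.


translate([415, 436, 0]) cube([64, 96, 2519]);


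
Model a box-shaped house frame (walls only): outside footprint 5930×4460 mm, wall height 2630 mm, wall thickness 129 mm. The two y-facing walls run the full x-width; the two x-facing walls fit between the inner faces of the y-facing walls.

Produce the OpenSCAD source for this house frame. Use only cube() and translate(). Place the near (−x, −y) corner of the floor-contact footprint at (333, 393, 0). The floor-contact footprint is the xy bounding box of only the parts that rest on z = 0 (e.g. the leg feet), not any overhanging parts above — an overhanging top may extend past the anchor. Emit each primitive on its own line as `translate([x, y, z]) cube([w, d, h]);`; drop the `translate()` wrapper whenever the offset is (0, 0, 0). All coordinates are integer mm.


translate([333, 393, 0]) cube([5930, 129, 2630]);
translate([333, 4724, 0]) cube([5930, 129, 2630]);
translate([333, 522, 0]) cube([129, 4202, 2630]);
translate([6134, 522, 0]) cube([129, 4202, 2630]);


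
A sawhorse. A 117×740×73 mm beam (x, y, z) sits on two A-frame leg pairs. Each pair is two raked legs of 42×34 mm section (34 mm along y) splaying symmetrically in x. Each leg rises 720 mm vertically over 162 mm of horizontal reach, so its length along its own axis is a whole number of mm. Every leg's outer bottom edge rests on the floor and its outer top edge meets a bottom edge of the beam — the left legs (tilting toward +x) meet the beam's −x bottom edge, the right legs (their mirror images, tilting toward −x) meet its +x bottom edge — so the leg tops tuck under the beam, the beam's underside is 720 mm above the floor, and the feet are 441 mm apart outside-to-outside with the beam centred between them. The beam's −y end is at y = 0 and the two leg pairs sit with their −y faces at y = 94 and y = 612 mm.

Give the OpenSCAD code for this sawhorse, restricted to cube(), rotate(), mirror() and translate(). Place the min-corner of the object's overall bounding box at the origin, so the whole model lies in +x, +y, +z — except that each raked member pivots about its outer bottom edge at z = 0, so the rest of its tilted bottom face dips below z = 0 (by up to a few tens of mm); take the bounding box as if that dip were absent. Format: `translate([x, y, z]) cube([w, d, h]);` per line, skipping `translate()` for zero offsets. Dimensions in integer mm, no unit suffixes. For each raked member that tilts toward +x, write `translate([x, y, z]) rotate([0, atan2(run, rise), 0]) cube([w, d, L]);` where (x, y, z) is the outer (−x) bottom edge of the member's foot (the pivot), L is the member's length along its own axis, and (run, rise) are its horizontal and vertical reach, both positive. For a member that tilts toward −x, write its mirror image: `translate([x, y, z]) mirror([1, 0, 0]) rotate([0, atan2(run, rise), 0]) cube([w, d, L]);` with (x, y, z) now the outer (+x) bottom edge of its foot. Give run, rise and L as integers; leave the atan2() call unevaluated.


// leg length = √(162² + 720²) = 738
// right-leg outer foot x = 2·162 + 117 = 441
// beam min-corner = (162, 0, 720)
translate([162, 0, 720]) cube([117, 740, 73]);
translate([0, 94, 0]) rotate([0, atan2(162, 720), 0]) cube([42, 34, 738]);
translate([441, 94, 0]) mirror([1, 0, 0]) rotate([0, atan2(162, 720), 0]) cube([42, 34, 738]);
translate([0, 612, 0]) rotate([0, atan2(162, 720), 0]) cube([42, 34, 738]);
translate([441, 612, 0]) mirror([1, 0, 0]) rotate([0, atan2(162, 720), 0]) cube([42, 34, 738]);


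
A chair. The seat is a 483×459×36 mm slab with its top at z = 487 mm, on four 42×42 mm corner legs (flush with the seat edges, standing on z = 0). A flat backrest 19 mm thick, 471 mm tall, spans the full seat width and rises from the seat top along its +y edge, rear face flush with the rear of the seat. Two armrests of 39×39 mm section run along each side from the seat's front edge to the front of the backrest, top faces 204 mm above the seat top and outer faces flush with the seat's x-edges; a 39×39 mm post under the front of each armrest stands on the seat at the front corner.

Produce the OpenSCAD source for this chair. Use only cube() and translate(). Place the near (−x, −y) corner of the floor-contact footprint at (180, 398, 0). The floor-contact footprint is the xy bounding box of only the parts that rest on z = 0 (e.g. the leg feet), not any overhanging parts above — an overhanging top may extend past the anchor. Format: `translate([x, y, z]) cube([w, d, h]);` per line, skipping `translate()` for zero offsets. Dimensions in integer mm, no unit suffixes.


// leg_h = 487 - 36 = 451
// arm post h = 204 - 39 = 165
translate([180, 398, 451]) cube([483, 459, 36]);
translate([180, 398, 0]) cube([42, 42, 451]);
translate([621, 398, 0]) cube([42, 42, 451]);
translate([180, 815, 0]) cube([42, 42, 451]);
translate([621, 815, 0]) cube([42, 42, 451]);
translate([180, 838, 487]) cube([483, 19, 471]);
translate([180, 398, 652]) cube([39, 440, 39]);
translate([624, 398, 652]) cube([39, 440, 39]);
translate([180, 398, 487]) cube([39, 39, 165]);
translate([624, 398, 487]) cube([39, 39, 165]);


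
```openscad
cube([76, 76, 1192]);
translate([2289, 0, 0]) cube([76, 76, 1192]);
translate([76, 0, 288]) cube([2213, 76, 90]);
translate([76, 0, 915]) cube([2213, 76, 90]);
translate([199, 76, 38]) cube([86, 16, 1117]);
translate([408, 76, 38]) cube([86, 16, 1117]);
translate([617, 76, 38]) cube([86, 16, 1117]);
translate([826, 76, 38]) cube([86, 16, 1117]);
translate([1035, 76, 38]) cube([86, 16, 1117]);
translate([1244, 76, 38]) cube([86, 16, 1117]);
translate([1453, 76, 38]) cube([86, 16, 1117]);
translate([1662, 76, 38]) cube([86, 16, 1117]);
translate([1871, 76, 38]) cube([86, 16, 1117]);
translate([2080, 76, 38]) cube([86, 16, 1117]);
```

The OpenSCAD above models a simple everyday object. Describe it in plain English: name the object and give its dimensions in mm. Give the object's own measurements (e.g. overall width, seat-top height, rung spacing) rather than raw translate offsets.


A fence section. Two 76×76 mm posts, 1192 mm tall, stand on the floor with a clear span of 2213 mm between their inner faces. Two horizontal rails of 76×90 mm section span the gap between the posts with their undersides at z = 288 mm and z = 915 mm, flush with the posts' −y face. 10 pickets, each 86 mm wide, 16 mm thick and 1117 mm tall, are fixed to the +y face of the rails with their bottoms at z = 38 mm, spaced across the span with a 123 mm gap after the −x post and between neighbouring pickets and before the +x post.


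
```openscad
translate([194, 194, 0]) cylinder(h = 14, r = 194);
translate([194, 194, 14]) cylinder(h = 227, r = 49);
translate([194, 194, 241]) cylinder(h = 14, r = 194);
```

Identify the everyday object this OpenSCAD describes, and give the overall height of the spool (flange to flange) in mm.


A spool. The overall height is 255 mm.

Three coaxial cylinders, large–small–large — a spool. Two 14 mm flanges and a 227 mm core give 14 + 227 + 14 = 255 mm.


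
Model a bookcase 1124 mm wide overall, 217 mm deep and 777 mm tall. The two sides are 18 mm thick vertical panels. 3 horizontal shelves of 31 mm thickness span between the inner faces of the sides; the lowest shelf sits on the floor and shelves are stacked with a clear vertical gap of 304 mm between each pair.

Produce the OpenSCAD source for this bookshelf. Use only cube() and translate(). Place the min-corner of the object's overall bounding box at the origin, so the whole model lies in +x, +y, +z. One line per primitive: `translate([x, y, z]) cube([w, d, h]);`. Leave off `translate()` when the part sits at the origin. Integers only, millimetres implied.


cube([18, 217, 777]);
translate([1106, 0, 0]) cube([18, 217, 777]);
translate([18, 0, 0]) cube([1088, 217, 31]);
translate([18, 0, 335]) cube([1088, 217, 31]);
translate([18, 0, 670]) cube([1088, 217, 31]);


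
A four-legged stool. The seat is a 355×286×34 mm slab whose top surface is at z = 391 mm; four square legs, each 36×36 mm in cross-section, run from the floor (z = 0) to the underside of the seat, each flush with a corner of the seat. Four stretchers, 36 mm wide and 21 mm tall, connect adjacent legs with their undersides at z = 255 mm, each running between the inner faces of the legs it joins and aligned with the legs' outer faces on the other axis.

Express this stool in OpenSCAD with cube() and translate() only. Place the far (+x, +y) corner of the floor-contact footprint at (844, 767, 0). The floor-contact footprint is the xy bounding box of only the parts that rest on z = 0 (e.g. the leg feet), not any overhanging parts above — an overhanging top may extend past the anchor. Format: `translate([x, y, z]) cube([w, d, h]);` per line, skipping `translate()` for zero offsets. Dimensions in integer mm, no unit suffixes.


translate([489, 481, 357]) cube([355, 286, 34]);
translate([489, 481, 0]) cube([36, 36, 357]);
translate([808, 481, 0]) cube([36, 36, 357]);
translate([489, 731, 0]) cube([36, 36, 357]);
translate([808, 731, 0]) cube([36, 36, 357]);
translate([525, 481, 255]) cube([283, 36, 21]);
translate([525, 731, 255]) cube([283, 36, 21]);
translate([489, 517, 255]) cube([36, 214, 21]);
translate([808, 517, 255]) cube([36, 214, 21]);


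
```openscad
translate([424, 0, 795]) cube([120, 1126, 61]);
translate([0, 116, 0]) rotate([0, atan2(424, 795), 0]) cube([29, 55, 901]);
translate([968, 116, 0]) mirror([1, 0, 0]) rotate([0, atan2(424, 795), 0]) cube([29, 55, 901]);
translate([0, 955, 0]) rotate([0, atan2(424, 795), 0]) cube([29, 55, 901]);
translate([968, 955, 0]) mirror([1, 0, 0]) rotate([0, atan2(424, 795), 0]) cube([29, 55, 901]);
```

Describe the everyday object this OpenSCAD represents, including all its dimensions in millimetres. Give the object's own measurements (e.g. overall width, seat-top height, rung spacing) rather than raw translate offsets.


A sawhorse. A 120×1126×61 mm beam (x, y, z) sits on two A-frame leg pairs. Each pair is two raked legs of 29×55 mm section (55 mm along y) splaying symmetrically in x. Each leg rises 795 mm vertically over 424 mm of horizontal reach and is 901 mm long along its own axis. Every leg's outer bottom edge rests on the floor and its outer top edge meets a bottom edge of the beam — the left legs (tilting toward +x) meet the beam's −x bottom edge, the right legs (their mirror images, tilting toward −x) meet its +x bottom edge — so the leg tops tuck under the beam, the beam's underside is 795 mm above the floor, and the feet are 968 mm apart outside-to-outside with the beam centred between them. The two leg pairs are set in 116 mm from either end of the beam.


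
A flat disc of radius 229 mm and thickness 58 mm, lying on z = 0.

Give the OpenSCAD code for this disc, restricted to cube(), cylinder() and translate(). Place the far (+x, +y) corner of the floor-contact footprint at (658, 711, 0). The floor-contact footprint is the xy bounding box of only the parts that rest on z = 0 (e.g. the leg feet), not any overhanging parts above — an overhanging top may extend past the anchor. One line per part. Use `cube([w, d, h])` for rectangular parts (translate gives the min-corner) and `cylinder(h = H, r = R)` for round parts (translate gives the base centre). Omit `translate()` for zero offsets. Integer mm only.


translate([429, 482, 0]) cylinder(h = 58, r = 229);


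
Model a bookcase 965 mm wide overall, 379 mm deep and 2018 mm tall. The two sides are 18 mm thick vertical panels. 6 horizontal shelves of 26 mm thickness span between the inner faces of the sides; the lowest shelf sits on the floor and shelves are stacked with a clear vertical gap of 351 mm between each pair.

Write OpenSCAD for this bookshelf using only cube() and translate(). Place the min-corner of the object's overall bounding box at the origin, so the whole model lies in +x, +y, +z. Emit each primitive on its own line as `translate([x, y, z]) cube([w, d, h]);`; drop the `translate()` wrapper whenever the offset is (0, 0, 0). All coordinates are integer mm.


cube([18, 379, 2018]);
translate([947, 0, 0]) cube([18, 379, 2018]);
translate([18, 0, 0]) cube([929, 379, 26]);
translate([18, 0, 377]) cube([929, 379, 26]);
translate([18, 0, 754]) cube([929, 379, 26]);
translate([18, 0, 1131]) cube([929, 379, 26]);
translate([18, 0, 1508]) cube([929, 379, 26]);
translate([18, 0, 1885]) cube([929, 379, 26]);


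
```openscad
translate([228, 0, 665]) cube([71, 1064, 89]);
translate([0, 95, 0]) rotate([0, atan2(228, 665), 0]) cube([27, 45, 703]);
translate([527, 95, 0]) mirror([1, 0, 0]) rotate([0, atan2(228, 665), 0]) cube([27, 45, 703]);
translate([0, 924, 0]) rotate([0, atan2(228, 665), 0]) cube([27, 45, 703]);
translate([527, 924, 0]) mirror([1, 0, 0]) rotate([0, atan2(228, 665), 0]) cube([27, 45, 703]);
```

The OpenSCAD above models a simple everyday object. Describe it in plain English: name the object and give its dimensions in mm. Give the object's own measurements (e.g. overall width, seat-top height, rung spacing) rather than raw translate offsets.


A sawhorse. A 71×1064×89 mm beam (x, y, z) sits on two A-frame leg pairs. Each pair is two raked legs of 27×45 mm section (45 mm along y) splaying symmetrically in x. Each leg rises 665 mm vertically over 228 mm of horizontal reach and is 703 mm long along its own axis. Every leg's outer bottom edge rests on the floor and its outer top edge meets a bottom edge of the beam — the left legs (tilting toward +x) meet the beam's −x bottom edge, the right legs (their mirror images, tilting toward −x) meet its +x bottom edge — so the leg tops tuck under the beam, the beam's underside is 665 mm above the floor, and the feet are 527 mm apart outside-to-outside with the beam centred between them. The two leg pairs are set in 95 mm from either end of the beam.


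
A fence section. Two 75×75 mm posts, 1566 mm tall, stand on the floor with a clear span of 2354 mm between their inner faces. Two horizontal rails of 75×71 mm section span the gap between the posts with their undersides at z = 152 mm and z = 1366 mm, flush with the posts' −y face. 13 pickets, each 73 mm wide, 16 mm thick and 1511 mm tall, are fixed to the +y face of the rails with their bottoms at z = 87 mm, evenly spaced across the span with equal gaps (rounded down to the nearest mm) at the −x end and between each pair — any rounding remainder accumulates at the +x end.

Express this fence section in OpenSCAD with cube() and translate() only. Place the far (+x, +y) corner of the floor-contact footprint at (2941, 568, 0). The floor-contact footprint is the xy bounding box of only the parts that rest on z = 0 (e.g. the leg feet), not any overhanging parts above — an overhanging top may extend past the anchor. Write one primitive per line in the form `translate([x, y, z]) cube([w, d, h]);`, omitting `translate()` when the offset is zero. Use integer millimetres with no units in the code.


translate([437, 493, 0]) cube([75, 75, 1566]);
translate([2866, 493, 0]) cube([75, 75, 1566]);
translate([512, 493, 152]) cube([2354, 75, 71]);
translate([512, 493, 1366]) cube([2354, 75, 71]);
translate([612, 568, 87]) cube([73, 16, 1511]);
translate([785, 568, 87]) cube([73, 16, 1511]);
translate([958, 568, 87]) cube([73, 16, 1511]);
translate([1131, 568, 87]) cube([73, 16, 1511]);
translate([1304, 568, 87]) cube([73, 16, 1511]);
translate([1477, 568, 87]) cube([73, 16, 1511]);
translate([1650, 568, 87]) cube([73, 16, 1511]);
translate([1823, 568, 87]) cube([73, 16, 1511]);
translate([1996, 568, 87]) cube([73, 16, 1511]);
translate([2169, 568, 87]) cube([73, 16, 1511]);
translate([2342, 568, 87]) cube([73, 16, 1511]);
translate([2515, 568, 87]) cube([73, 16, 1511]);
translate([2688, 568, 87]) cube([73, 16, 1511]);
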